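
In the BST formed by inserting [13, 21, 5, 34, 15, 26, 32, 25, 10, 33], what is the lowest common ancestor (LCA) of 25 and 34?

Tree insertion order: [13, 21, 5, 34, 15, 26, 32, 25, 10, 33]
Tree (level-order array): [13, 5, 21, None, 10, 15, 34, None, None, None, None, 26, None, 25, 32, None, None, None, 33]
In a BST, the LCA of p=25, q=34 is the first node v on the
root-to-leaf path with p <= v <= q (go left if both < v, right if both > v).
Walk from root:
  at 13: both 25 and 34 > 13, go right
  at 21: both 25 and 34 > 21, go right
  at 34: 25 <= 34 <= 34, this is the LCA
LCA = 34


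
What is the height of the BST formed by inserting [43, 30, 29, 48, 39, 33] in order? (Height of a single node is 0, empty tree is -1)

Insertion order: [43, 30, 29, 48, 39, 33]
Tree (level-order array): [43, 30, 48, 29, 39, None, None, None, None, 33]
Compute height bottom-up (empty subtree = -1):
  height(29) = 1 + max(-1, -1) = 0
  height(33) = 1 + max(-1, -1) = 0
  height(39) = 1 + max(0, -1) = 1
  height(30) = 1 + max(0, 1) = 2
  height(48) = 1 + max(-1, -1) = 0
  height(43) = 1 + max(2, 0) = 3
Height = 3


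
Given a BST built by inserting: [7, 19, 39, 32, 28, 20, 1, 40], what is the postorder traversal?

Tree insertion order: [7, 19, 39, 32, 28, 20, 1, 40]
Tree (level-order array): [7, 1, 19, None, None, None, 39, 32, 40, 28, None, None, None, 20]
Postorder traversal: [1, 20, 28, 32, 40, 39, 19, 7]


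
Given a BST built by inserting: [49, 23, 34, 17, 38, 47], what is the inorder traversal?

Tree insertion order: [49, 23, 34, 17, 38, 47]
Tree (level-order array): [49, 23, None, 17, 34, None, None, None, 38, None, 47]
Inorder traversal: [17, 23, 34, 38, 47, 49]


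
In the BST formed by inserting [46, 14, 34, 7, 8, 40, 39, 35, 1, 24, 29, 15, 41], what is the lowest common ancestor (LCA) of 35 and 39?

Tree insertion order: [46, 14, 34, 7, 8, 40, 39, 35, 1, 24, 29, 15, 41]
Tree (level-order array): [46, 14, None, 7, 34, 1, 8, 24, 40, None, None, None, None, 15, 29, 39, 41, None, None, None, None, 35]
In a BST, the LCA of p=35, q=39 is the first node v on the
root-to-leaf path with p <= v <= q (go left if both < v, right if both > v).
Walk from root:
  at 46: both 35 and 39 < 46, go left
  at 14: both 35 and 39 > 14, go right
  at 34: both 35 and 39 > 34, go right
  at 40: both 35 and 39 < 40, go left
  at 39: 35 <= 39 <= 39, this is the LCA
LCA = 39


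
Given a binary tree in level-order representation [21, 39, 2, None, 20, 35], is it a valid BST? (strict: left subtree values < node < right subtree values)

Level-order array: [21, 39, 2, None, 20, 35]
Validate using subtree bounds (lo, hi): at each node, require lo < value < hi,
then recurse left with hi=value and right with lo=value.
Preorder trace (stopping at first violation):
  at node 21 with bounds (-inf, +inf): OK
  at node 39 with bounds (-inf, 21): VIOLATION
Node 39 violates its bound: not (-inf < 39 < 21).
Result: Not a valid BST


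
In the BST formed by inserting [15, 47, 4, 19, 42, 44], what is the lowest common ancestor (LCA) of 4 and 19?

Tree insertion order: [15, 47, 4, 19, 42, 44]
Tree (level-order array): [15, 4, 47, None, None, 19, None, None, 42, None, 44]
In a BST, the LCA of p=4, q=19 is the first node v on the
root-to-leaf path with p <= v <= q (go left if both < v, right if both > v).
Walk from root:
  at 15: 4 <= 15 <= 19, this is the LCA
LCA = 15


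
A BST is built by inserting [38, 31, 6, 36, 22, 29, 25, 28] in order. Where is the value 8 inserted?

Starting tree (level order): [38, 31, None, 6, 36, None, 22, None, None, None, 29, 25, None, None, 28]
Insertion path: 38 -> 31 -> 6 -> 22
Result: insert 8 as left child of 22
Final tree (level order): [38, 31, None, 6, 36, None, 22, None, None, 8, 29, None, None, 25, None, None, 28]


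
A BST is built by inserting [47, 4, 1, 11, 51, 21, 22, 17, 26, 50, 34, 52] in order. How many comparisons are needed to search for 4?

Search path for 4: 47 -> 4
Found: True
Comparisons: 2


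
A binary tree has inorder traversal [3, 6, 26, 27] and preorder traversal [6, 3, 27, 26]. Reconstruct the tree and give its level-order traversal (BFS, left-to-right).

Inorder:  [3, 6, 26, 27]
Preorder: [6, 3, 27, 26]
Algorithm: preorder visits root first, so consume preorder in order;
for each root, split the current inorder slice at that value into
left-subtree inorder and right-subtree inorder, then recurse.
Recursive splits:
  root=6; inorder splits into left=[3], right=[26, 27]
  root=3; inorder splits into left=[], right=[]
  root=27; inorder splits into left=[26], right=[]
  root=26; inorder splits into left=[], right=[]
Reconstructed level-order: [6, 3, 27, 26]


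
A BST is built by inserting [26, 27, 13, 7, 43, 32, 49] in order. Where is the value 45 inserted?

Starting tree (level order): [26, 13, 27, 7, None, None, 43, None, None, 32, 49]
Insertion path: 26 -> 27 -> 43 -> 49
Result: insert 45 as left child of 49
Final tree (level order): [26, 13, 27, 7, None, None, 43, None, None, 32, 49, None, None, 45]


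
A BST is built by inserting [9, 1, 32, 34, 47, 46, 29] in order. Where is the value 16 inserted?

Starting tree (level order): [9, 1, 32, None, None, 29, 34, None, None, None, 47, 46]
Insertion path: 9 -> 32 -> 29
Result: insert 16 as left child of 29
Final tree (level order): [9, 1, 32, None, None, 29, 34, 16, None, None, 47, None, None, 46]


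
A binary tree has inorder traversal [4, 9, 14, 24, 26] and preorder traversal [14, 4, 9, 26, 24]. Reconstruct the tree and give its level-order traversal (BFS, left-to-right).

Inorder:  [4, 9, 14, 24, 26]
Preorder: [14, 4, 9, 26, 24]
Algorithm: preorder visits root first, so consume preorder in order;
for each root, split the current inorder slice at that value into
left-subtree inorder and right-subtree inorder, then recurse.
Recursive splits:
  root=14; inorder splits into left=[4, 9], right=[24, 26]
  root=4; inorder splits into left=[], right=[9]
  root=9; inorder splits into left=[], right=[]
  root=26; inorder splits into left=[24], right=[]
  root=24; inorder splits into left=[], right=[]
Reconstructed level-order: [14, 4, 26, 9, 24]


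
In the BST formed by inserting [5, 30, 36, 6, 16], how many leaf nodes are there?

Tree built from: [5, 30, 36, 6, 16]
Tree (level-order array): [5, None, 30, 6, 36, None, 16]
Rule: A leaf has 0 children.
Per-node child counts:
  node 5: 1 child(ren)
  node 30: 2 child(ren)
  node 6: 1 child(ren)
  node 16: 0 child(ren)
  node 36: 0 child(ren)
Matching nodes: [16, 36]
Count of leaf nodes: 2


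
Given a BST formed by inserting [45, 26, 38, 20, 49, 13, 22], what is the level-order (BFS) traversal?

Tree insertion order: [45, 26, 38, 20, 49, 13, 22]
Tree (level-order array): [45, 26, 49, 20, 38, None, None, 13, 22]
BFS from the root, enqueuing left then right child of each popped node:
  queue [45] -> pop 45, enqueue [26, 49], visited so far: [45]
  queue [26, 49] -> pop 26, enqueue [20, 38], visited so far: [45, 26]
  queue [49, 20, 38] -> pop 49, enqueue [none], visited so far: [45, 26, 49]
  queue [20, 38] -> pop 20, enqueue [13, 22], visited so far: [45, 26, 49, 20]
  queue [38, 13, 22] -> pop 38, enqueue [none], visited so far: [45, 26, 49, 20, 38]
  queue [13, 22] -> pop 13, enqueue [none], visited so far: [45, 26, 49, 20, 38, 13]
  queue [22] -> pop 22, enqueue [none], visited so far: [45, 26, 49, 20, 38, 13, 22]
Result: [45, 26, 49, 20, 38, 13, 22]


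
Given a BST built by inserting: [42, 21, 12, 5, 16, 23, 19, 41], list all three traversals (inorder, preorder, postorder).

Tree insertion order: [42, 21, 12, 5, 16, 23, 19, 41]
Tree (level-order array): [42, 21, None, 12, 23, 5, 16, None, 41, None, None, None, 19]
Inorder (L, root, R): [5, 12, 16, 19, 21, 23, 41, 42]
Preorder (root, L, R): [42, 21, 12, 5, 16, 19, 23, 41]
Postorder (L, R, root): [5, 19, 16, 12, 41, 23, 21, 42]


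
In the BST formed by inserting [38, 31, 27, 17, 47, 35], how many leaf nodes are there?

Tree built from: [38, 31, 27, 17, 47, 35]
Tree (level-order array): [38, 31, 47, 27, 35, None, None, 17]
Rule: A leaf has 0 children.
Per-node child counts:
  node 38: 2 child(ren)
  node 31: 2 child(ren)
  node 27: 1 child(ren)
  node 17: 0 child(ren)
  node 35: 0 child(ren)
  node 47: 0 child(ren)
Matching nodes: [17, 35, 47]
Count of leaf nodes: 3


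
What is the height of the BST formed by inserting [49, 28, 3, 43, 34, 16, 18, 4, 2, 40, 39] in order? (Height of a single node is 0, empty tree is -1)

Insertion order: [49, 28, 3, 43, 34, 16, 18, 4, 2, 40, 39]
Tree (level-order array): [49, 28, None, 3, 43, 2, 16, 34, None, None, None, 4, 18, None, 40, None, None, None, None, 39]
Compute height bottom-up (empty subtree = -1):
  height(2) = 1 + max(-1, -1) = 0
  height(4) = 1 + max(-1, -1) = 0
  height(18) = 1 + max(-1, -1) = 0
  height(16) = 1 + max(0, 0) = 1
  height(3) = 1 + max(0, 1) = 2
  height(39) = 1 + max(-1, -1) = 0
  height(40) = 1 + max(0, -1) = 1
  height(34) = 1 + max(-1, 1) = 2
  height(43) = 1 + max(2, -1) = 3
  height(28) = 1 + max(2, 3) = 4
  height(49) = 1 + max(4, -1) = 5
Height = 5


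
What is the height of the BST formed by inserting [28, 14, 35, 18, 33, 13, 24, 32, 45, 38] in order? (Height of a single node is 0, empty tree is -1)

Insertion order: [28, 14, 35, 18, 33, 13, 24, 32, 45, 38]
Tree (level-order array): [28, 14, 35, 13, 18, 33, 45, None, None, None, 24, 32, None, 38]
Compute height bottom-up (empty subtree = -1):
  height(13) = 1 + max(-1, -1) = 0
  height(24) = 1 + max(-1, -1) = 0
  height(18) = 1 + max(-1, 0) = 1
  height(14) = 1 + max(0, 1) = 2
  height(32) = 1 + max(-1, -1) = 0
  height(33) = 1 + max(0, -1) = 1
  height(38) = 1 + max(-1, -1) = 0
  height(45) = 1 + max(0, -1) = 1
  height(35) = 1 + max(1, 1) = 2
  height(28) = 1 + max(2, 2) = 3
Height = 3


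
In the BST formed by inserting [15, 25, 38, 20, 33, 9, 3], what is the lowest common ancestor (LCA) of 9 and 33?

Tree insertion order: [15, 25, 38, 20, 33, 9, 3]
Tree (level-order array): [15, 9, 25, 3, None, 20, 38, None, None, None, None, 33]
In a BST, the LCA of p=9, q=33 is the first node v on the
root-to-leaf path with p <= v <= q (go left if both < v, right if both > v).
Walk from root:
  at 15: 9 <= 15 <= 33, this is the LCA
LCA = 15


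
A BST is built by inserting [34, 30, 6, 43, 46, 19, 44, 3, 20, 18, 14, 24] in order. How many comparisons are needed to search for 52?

Search path for 52: 34 -> 43 -> 46
Found: False
Comparisons: 3


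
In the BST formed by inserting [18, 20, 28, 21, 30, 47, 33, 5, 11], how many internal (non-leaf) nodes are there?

Tree built from: [18, 20, 28, 21, 30, 47, 33, 5, 11]
Tree (level-order array): [18, 5, 20, None, 11, None, 28, None, None, 21, 30, None, None, None, 47, 33]
Rule: An internal node has at least one child.
Per-node child counts:
  node 18: 2 child(ren)
  node 5: 1 child(ren)
  node 11: 0 child(ren)
  node 20: 1 child(ren)
  node 28: 2 child(ren)
  node 21: 0 child(ren)
  node 30: 1 child(ren)
  node 47: 1 child(ren)
  node 33: 0 child(ren)
Matching nodes: [18, 5, 20, 28, 30, 47]
Count of internal (non-leaf) nodes: 6


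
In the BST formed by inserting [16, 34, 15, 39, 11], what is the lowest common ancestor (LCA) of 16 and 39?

Tree insertion order: [16, 34, 15, 39, 11]
Tree (level-order array): [16, 15, 34, 11, None, None, 39]
In a BST, the LCA of p=16, q=39 is the first node v on the
root-to-leaf path with p <= v <= q (go left if both < v, right if both > v).
Walk from root:
  at 16: 16 <= 16 <= 39, this is the LCA
LCA = 16


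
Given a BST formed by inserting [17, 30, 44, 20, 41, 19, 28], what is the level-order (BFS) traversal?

Tree insertion order: [17, 30, 44, 20, 41, 19, 28]
Tree (level-order array): [17, None, 30, 20, 44, 19, 28, 41]
BFS from the root, enqueuing left then right child of each popped node:
  queue [17] -> pop 17, enqueue [30], visited so far: [17]
  queue [30] -> pop 30, enqueue [20, 44], visited so far: [17, 30]
  queue [20, 44] -> pop 20, enqueue [19, 28], visited so far: [17, 30, 20]
  queue [44, 19, 28] -> pop 44, enqueue [41], visited so far: [17, 30, 20, 44]
  queue [19, 28, 41] -> pop 19, enqueue [none], visited so far: [17, 30, 20, 44, 19]
  queue [28, 41] -> pop 28, enqueue [none], visited so far: [17, 30, 20, 44, 19, 28]
  queue [41] -> pop 41, enqueue [none], visited so far: [17, 30, 20, 44, 19, 28, 41]
Result: [17, 30, 20, 44, 19, 28, 41]


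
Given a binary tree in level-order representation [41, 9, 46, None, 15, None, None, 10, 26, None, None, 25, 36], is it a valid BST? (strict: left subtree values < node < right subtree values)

Level-order array: [41, 9, 46, None, 15, None, None, 10, 26, None, None, 25, 36]
Validate using subtree bounds (lo, hi): at each node, require lo < value < hi,
then recurse left with hi=value and right with lo=value.
Preorder trace (stopping at first violation):
  at node 41 with bounds (-inf, +inf): OK
  at node 9 with bounds (-inf, 41): OK
  at node 15 with bounds (9, 41): OK
  at node 10 with bounds (9, 15): OK
  at node 26 with bounds (15, 41): OK
  at node 25 with bounds (15, 26): OK
  at node 36 with bounds (26, 41): OK
  at node 46 with bounds (41, +inf): OK
No violation found at any node.
Result: Valid BST


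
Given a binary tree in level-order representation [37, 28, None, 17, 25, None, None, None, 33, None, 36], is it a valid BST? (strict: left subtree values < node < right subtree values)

Level-order array: [37, 28, None, 17, 25, None, None, None, 33, None, 36]
Validate using subtree bounds (lo, hi): at each node, require lo < value < hi,
then recurse left with hi=value and right with lo=value.
Preorder trace (stopping at first violation):
  at node 37 with bounds (-inf, +inf): OK
  at node 28 with bounds (-inf, 37): OK
  at node 17 with bounds (-inf, 28): OK
  at node 25 with bounds (28, 37): VIOLATION
Node 25 violates its bound: not (28 < 25 < 37).
Result: Not a valid BST


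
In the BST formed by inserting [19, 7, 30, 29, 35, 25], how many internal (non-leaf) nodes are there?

Tree built from: [19, 7, 30, 29, 35, 25]
Tree (level-order array): [19, 7, 30, None, None, 29, 35, 25]
Rule: An internal node has at least one child.
Per-node child counts:
  node 19: 2 child(ren)
  node 7: 0 child(ren)
  node 30: 2 child(ren)
  node 29: 1 child(ren)
  node 25: 0 child(ren)
  node 35: 0 child(ren)
Matching nodes: [19, 30, 29]
Count of internal (non-leaf) nodes: 3


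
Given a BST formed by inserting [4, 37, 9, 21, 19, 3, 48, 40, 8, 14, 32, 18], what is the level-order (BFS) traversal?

Tree insertion order: [4, 37, 9, 21, 19, 3, 48, 40, 8, 14, 32, 18]
Tree (level-order array): [4, 3, 37, None, None, 9, 48, 8, 21, 40, None, None, None, 19, 32, None, None, 14, None, None, None, None, 18]
BFS from the root, enqueuing left then right child of each popped node:
  queue [4] -> pop 4, enqueue [3, 37], visited so far: [4]
  queue [3, 37] -> pop 3, enqueue [none], visited so far: [4, 3]
  queue [37] -> pop 37, enqueue [9, 48], visited so far: [4, 3, 37]
  queue [9, 48] -> pop 9, enqueue [8, 21], visited so far: [4, 3, 37, 9]
  queue [48, 8, 21] -> pop 48, enqueue [40], visited so far: [4, 3, 37, 9, 48]
  queue [8, 21, 40] -> pop 8, enqueue [none], visited so far: [4, 3, 37, 9, 48, 8]
  queue [21, 40] -> pop 21, enqueue [19, 32], visited so far: [4, 3, 37, 9, 48, 8, 21]
  queue [40, 19, 32] -> pop 40, enqueue [none], visited so far: [4, 3, 37, 9, 48, 8, 21, 40]
  queue [19, 32] -> pop 19, enqueue [14], visited so far: [4, 3, 37, 9, 48, 8, 21, 40, 19]
  queue [32, 14] -> pop 32, enqueue [none], visited so far: [4, 3, 37, 9, 48, 8, 21, 40, 19, 32]
  queue [14] -> pop 14, enqueue [18], visited so far: [4, 3, 37, 9, 48, 8, 21, 40, 19, 32, 14]
  queue [18] -> pop 18, enqueue [none], visited so far: [4, 3, 37, 9, 48, 8, 21, 40, 19, 32, 14, 18]
Result: [4, 3, 37, 9, 48, 8, 21, 40, 19, 32, 14, 18]


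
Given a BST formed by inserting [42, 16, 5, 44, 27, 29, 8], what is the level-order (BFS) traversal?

Tree insertion order: [42, 16, 5, 44, 27, 29, 8]
Tree (level-order array): [42, 16, 44, 5, 27, None, None, None, 8, None, 29]
BFS from the root, enqueuing left then right child of each popped node:
  queue [42] -> pop 42, enqueue [16, 44], visited so far: [42]
  queue [16, 44] -> pop 16, enqueue [5, 27], visited so far: [42, 16]
  queue [44, 5, 27] -> pop 44, enqueue [none], visited so far: [42, 16, 44]
  queue [5, 27] -> pop 5, enqueue [8], visited so far: [42, 16, 44, 5]
  queue [27, 8] -> pop 27, enqueue [29], visited so far: [42, 16, 44, 5, 27]
  queue [8, 29] -> pop 8, enqueue [none], visited so far: [42, 16, 44, 5, 27, 8]
  queue [29] -> pop 29, enqueue [none], visited so far: [42, 16, 44, 5, 27, 8, 29]
Result: [42, 16, 44, 5, 27, 8, 29]


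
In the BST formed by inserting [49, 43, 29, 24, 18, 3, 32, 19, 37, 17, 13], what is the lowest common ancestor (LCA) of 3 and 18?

Tree insertion order: [49, 43, 29, 24, 18, 3, 32, 19, 37, 17, 13]
Tree (level-order array): [49, 43, None, 29, None, 24, 32, 18, None, None, 37, 3, 19, None, None, None, 17, None, None, 13]
In a BST, the LCA of p=3, q=18 is the first node v on the
root-to-leaf path with p <= v <= q (go left if both < v, right if both > v).
Walk from root:
  at 49: both 3 and 18 < 49, go left
  at 43: both 3 and 18 < 43, go left
  at 29: both 3 and 18 < 29, go left
  at 24: both 3 and 18 < 24, go left
  at 18: 3 <= 18 <= 18, this is the LCA
LCA = 18


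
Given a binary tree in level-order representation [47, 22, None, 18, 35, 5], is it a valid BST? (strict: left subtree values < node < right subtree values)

Level-order array: [47, 22, None, 18, 35, 5]
Validate using subtree bounds (lo, hi): at each node, require lo < value < hi,
then recurse left with hi=value and right with lo=value.
Preorder trace (stopping at first violation):
  at node 47 with bounds (-inf, +inf): OK
  at node 22 with bounds (-inf, 47): OK
  at node 18 with bounds (-inf, 22): OK
  at node 5 with bounds (-inf, 18): OK
  at node 35 with bounds (22, 47): OK
No violation found at any node.
Result: Valid BST


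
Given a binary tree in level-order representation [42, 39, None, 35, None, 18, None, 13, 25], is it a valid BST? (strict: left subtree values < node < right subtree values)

Level-order array: [42, 39, None, 35, None, 18, None, 13, 25]
Validate using subtree bounds (lo, hi): at each node, require lo < value < hi,
then recurse left with hi=value and right with lo=value.
Preorder trace (stopping at first violation):
  at node 42 with bounds (-inf, +inf): OK
  at node 39 with bounds (-inf, 42): OK
  at node 35 with bounds (-inf, 39): OK
  at node 18 with bounds (-inf, 35): OK
  at node 13 with bounds (-inf, 18): OK
  at node 25 with bounds (18, 35): OK
No violation found at any node.
Result: Valid BST


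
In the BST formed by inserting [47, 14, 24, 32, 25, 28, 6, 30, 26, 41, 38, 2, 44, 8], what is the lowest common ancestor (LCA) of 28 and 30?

Tree insertion order: [47, 14, 24, 32, 25, 28, 6, 30, 26, 41, 38, 2, 44, 8]
Tree (level-order array): [47, 14, None, 6, 24, 2, 8, None, 32, None, None, None, None, 25, 41, None, 28, 38, 44, 26, 30]
In a BST, the LCA of p=28, q=30 is the first node v on the
root-to-leaf path with p <= v <= q (go left if both < v, right if both > v).
Walk from root:
  at 47: both 28 and 30 < 47, go left
  at 14: both 28 and 30 > 14, go right
  at 24: both 28 and 30 > 24, go right
  at 32: both 28 and 30 < 32, go left
  at 25: both 28 and 30 > 25, go right
  at 28: 28 <= 28 <= 30, this is the LCA
LCA = 28


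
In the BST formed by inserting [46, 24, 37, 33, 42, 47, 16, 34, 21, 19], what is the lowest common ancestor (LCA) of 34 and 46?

Tree insertion order: [46, 24, 37, 33, 42, 47, 16, 34, 21, 19]
Tree (level-order array): [46, 24, 47, 16, 37, None, None, None, 21, 33, 42, 19, None, None, 34]
In a BST, the LCA of p=34, q=46 is the first node v on the
root-to-leaf path with p <= v <= q (go left if both < v, right if both > v).
Walk from root:
  at 46: 34 <= 46 <= 46, this is the LCA
LCA = 46


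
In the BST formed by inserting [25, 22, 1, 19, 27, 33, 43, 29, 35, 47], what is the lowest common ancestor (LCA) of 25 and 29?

Tree insertion order: [25, 22, 1, 19, 27, 33, 43, 29, 35, 47]
Tree (level-order array): [25, 22, 27, 1, None, None, 33, None, 19, 29, 43, None, None, None, None, 35, 47]
In a BST, the LCA of p=25, q=29 is the first node v on the
root-to-leaf path with p <= v <= q (go left if both < v, right if both > v).
Walk from root:
  at 25: 25 <= 25 <= 29, this is the LCA
LCA = 25


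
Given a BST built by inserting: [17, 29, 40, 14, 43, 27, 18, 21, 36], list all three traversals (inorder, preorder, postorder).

Tree insertion order: [17, 29, 40, 14, 43, 27, 18, 21, 36]
Tree (level-order array): [17, 14, 29, None, None, 27, 40, 18, None, 36, 43, None, 21]
Inorder (L, root, R): [14, 17, 18, 21, 27, 29, 36, 40, 43]
Preorder (root, L, R): [17, 14, 29, 27, 18, 21, 40, 36, 43]
Postorder (L, R, root): [14, 21, 18, 27, 36, 43, 40, 29, 17]


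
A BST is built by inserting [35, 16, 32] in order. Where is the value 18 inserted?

Starting tree (level order): [35, 16, None, None, 32]
Insertion path: 35 -> 16 -> 32
Result: insert 18 as left child of 32
Final tree (level order): [35, 16, None, None, 32, 18]


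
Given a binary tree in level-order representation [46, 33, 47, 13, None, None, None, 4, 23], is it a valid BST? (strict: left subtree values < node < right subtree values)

Level-order array: [46, 33, 47, 13, None, None, None, 4, 23]
Validate using subtree bounds (lo, hi): at each node, require lo < value < hi,
then recurse left with hi=value and right with lo=value.
Preorder trace (stopping at first violation):
  at node 46 with bounds (-inf, +inf): OK
  at node 33 with bounds (-inf, 46): OK
  at node 13 with bounds (-inf, 33): OK
  at node 4 with bounds (-inf, 13): OK
  at node 23 with bounds (13, 33): OK
  at node 47 with bounds (46, +inf): OK
No violation found at any node.
Result: Valid BST


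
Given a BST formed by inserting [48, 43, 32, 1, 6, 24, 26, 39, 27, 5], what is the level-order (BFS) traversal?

Tree insertion order: [48, 43, 32, 1, 6, 24, 26, 39, 27, 5]
Tree (level-order array): [48, 43, None, 32, None, 1, 39, None, 6, None, None, 5, 24, None, None, None, 26, None, 27]
BFS from the root, enqueuing left then right child of each popped node:
  queue [48] -> pop 48, enqueue [43], visited so far: [48]
  queue [43] -> pop 43, enqueue [32], visited so far: [48, 43]
  queue [32] -> pop 32, enqueue [1, 39], visited so far: [48, 43, 32]
  queue [1, 39] -> pop 1, enqueue [6], visited so far: [48, 43, 32, 1]
  queue [39, 6] -> pop 39, enqueue [none], visited so far: [48, 43, 32, 1, 39]
  queue [6] -> pop 6, enqueue [5, 24], visited so far: [48, 43, 32, 1, 39, 6]
  queue [5, 24] -> pop 5, enqueue [none], visited so far: [48, 43, 32, 1, 39, 6, 5]
  queue [24] -> pop 24, enqueue [26], visited so far: [48, 43, 32, 1, 39, 6, 5, 24]
  queue [26] -> pop 26, enqueue [27], visited so far: [48, 43, 32, 1, 39, 6, 5, 24, 26]
  queue [27] -> pop 27, enqueue [none], visited so far: [48, 43, 32, 1, 39, 6, 5, 24, 26, 27]
Result: [48, 43, 32, 1, 39, 6, 5, 24, 26, 27]


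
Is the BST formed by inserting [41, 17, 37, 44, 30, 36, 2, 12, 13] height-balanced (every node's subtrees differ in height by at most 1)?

Tree (level-order array): [41, 17, 44, 2, 37, None, None, None, 12, 30, None, None, 13, None, 36]
Definition: a tree is height-balanced if, at every node, |h(left) - h(right)| <= 1 (empty subtree has height -1).
Bottom-up per-node check:
  node 13: h_left=-1, h_right=-1, diff=0 [OK], height=0
  node 12: h_left=-1, h_right=0, diff=1 [OK], height=1
  node 2: h_left=-1, h_right=1, diff=2 [FAIL (|-1-1|=2 > 1)], height=2
  node 36: h_left=-1, h_right=-1, diff=0 [OK], height=0
  node 30: h_left=-1, h_right=0, diff=1 [OK], height=1
  node 37: h_left=1, h_right=-1, diff=2 [FAIL (|1--1|=2 > 1)], height=2
  node 17: h_left=2, h_right=2, diff=0 [OK], height=3
  node 44: h_left=-1, h_right=-1, diff=0 [OK], height=0
  node 41: h_left=3, h_right=0, diff=3 [FAIL (|3-0|=3 > 1)], height=4
Node 2 violates the condition: |-1 - 1| = 2 > 1.
Result: Not balanced


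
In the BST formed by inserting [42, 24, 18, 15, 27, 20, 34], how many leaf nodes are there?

Tree built from: [42, 24, 18, 15, 27, 20, 34]
Tree (level-order array): [42, 24, None, 18, 27, 15, 20, None, 34]
Rule: A leaf has 0 children.
Per-node child counts:
  node 42: 1 child(ren)
  node 24: 2 child(ren)
  node 18: 2 child(ren)
  node 15: 0 child(ren)
  node 20: 0 child(ren)
  node 27: 1 child(ren)
  node 34: 0 child(ren)
Matching nodes: [15, 20, 34]
Count of leaf nodes: 3


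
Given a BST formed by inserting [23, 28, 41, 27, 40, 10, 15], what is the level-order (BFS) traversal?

Tree insertion order: [23, 28, 41, 27, 40, 10, 15]
Tree (level-order array): [23, 10, 28, None, 15, 27, 41, None, None, None, None, 40]
BFS from the root, enqueuing left then right child of each popped node:
  queue [23] -> pop 23, enqueue [10, 28], visited so far: [23]
  queue [10, 28] -> pop 10, enqueue [15], visited so far: [23, 10]
  queue [28, 15] -> pop 28, enqueue [27, 41], visited so far: [23, 10, 28]
  queue [15, 27, 41] -> pop 15, enqueue [none], visited so far: [23, 10, 28, 15]
  queue [27, 41] -> pop 27, enqueue [none], visited so far: [23, 10, 28, 15, 27]
  queue [41] -> pop 41, enqueue [40], visited so far: [23, 10, 28, 15, 27, 41]
  queue [40] -> pop 40, enqueue [none], visited so far: [23, 10, 28, 15, 27, 41, 40]
Result: [23, 10, 28, 15, 27, 41, 40]


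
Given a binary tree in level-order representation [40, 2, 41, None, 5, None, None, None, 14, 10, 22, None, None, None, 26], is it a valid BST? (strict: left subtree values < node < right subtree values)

Level-order array: [40, 2, 41, None, 5, None, None, None, 14, 10, 22, None, None, None, 26]
Validate using subtree bounds (lo, hi): at each node, require lo < value < hi,
then recurse left with hi=value and right with lo=value.
Preorder trace (stopping at first violation):
  at node 40 with bounds (-inf, +inf): OK
  at node 2 with bounds (-inf, 40): OK
  at node 5 with bounds (2, 40): OK
  at node 14 with bounds (5, 40): OK
  at node 10 with bounds (5, 14): OK
  at node 22 with bounds (14, 40): OK
  at node 26 with bounds (22, 40): OK
  at node 41 with bounds (40, +inf): OK
No violation found at any node.
Result: Valid BST


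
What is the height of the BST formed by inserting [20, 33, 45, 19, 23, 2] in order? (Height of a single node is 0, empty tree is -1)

Insertion order: [20, 33, 45, 19, 23, 2]
Tree (level-order array): [20, 19, 33, 2, None, 23, 45]
Compute height bottom-up (empty subtree = -1):
  height(2) = 1 + max(-1, -1) = 0
  height(19) = 1 + max(0, -1) = 1
  height(23) = 1 + max(-1, -1) = 0
  height(45) = 1 + max(-1, -1) = 0
  height(33) = 1 + max(0, 0) = 1
  height(20) = 1 + max(1, 1) = 2
Height = 2


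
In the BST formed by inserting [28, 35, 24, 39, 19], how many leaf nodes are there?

Tree built from: [28, 35, 24, 39, 19]
Tree (level-order array): [28, 24, 35, 19, None, None, 39]
Rule: A leaf has 0 children.
Per-node child counts:
  node 28: 2 child(ren)
  node 24: 1 child(ren)
  node 19: 0 child(ren)
  node 35: 1 child(ren)
  node 39: 0 child(ren)
Matching nodes: [19, 39]
Count of leaf nodes: 2


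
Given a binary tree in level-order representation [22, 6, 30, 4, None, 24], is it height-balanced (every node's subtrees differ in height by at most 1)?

Tree (level-order array): [22, 6, 30, 4, None, 24]
Definition: a tree is height-balanced if, at every node, |h(left) - h(right)| <= 1 (empty subtree has height -1).
Bottom-up per-node check:
  node 4: h_left=-1, h_right=-1, diff=0 [OK], height=0
  node 6: h_left=0, h_right=-1, diff=1 [OK], height=1
  node 24: h_left=-1, h_right=-1, diff=0 [OK], height=0
  node 30: h_left=0, h_right=-1, diff=1 [OK], height=1
  node 22: h_left=1, h_right=1, diff=0 [OK], height=2
All nodes satisfy the balance condition.
Result: Balanced


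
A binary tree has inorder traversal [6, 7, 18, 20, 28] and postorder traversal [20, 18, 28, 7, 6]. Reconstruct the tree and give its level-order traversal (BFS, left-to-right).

Inorder:   [6, 7, 18, 20, 28]
Postorder: [20, 18, 28, 7, 6]
Algorithm: postorder visits root last, so walk postorder right-to-left;
each value is the root of the current inorder slice — split it at that
value, recurse on the right subtree first, then the left.
Recursive splits:
  root=6; inorder splits into left=[], right=[7, 18, 20, 28]
  root=7; inorder splits into left=[], right=[18, 20, 28]
  root=28; inorder splits into left=[18, 20], right=[]
  root=18; inorder splits into left=[], right=[20]
  root=20; inorder splits into left=[], right=[]
Reconstructed level-order: [6, 7, 28, 18, 20]


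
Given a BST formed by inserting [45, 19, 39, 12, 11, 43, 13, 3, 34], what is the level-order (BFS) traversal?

Tree insertion order: [45, 19, 39, 12, 11, 43, 13, 3, 34]
Tree (level-order array): [45, 19, None, 12, 39, 11, 13, 34, 43, 3]
BFS from the root, enqueuing left then right child of each popped node:
  queue [45] -> pop 45, enqueue [19], visited so far: [45]
  queue [19] -> pop 19, enqueue [12, 39], visited so far: [45, 19]
  queue [12, 39] -> pop 12, enqueue [11, 13], visited so far: [45, 19, 12]
  queue [39, 11, 13] -> pop 39, enqueue [34, 43], visited so far: [45, 19, 12, 39]
  queue [11, 13, 34, 43] -> pop 11, enqueue [3], visited so far: [45, 19, 12, 39, 11]
  queue [13, 34, 43, 3] -> pop 13, enqueue [none], visited so far: [45, 19, 12, 39, 11, 13]
  queue [34, 43, 3] -> pop 34, enqueue [none], visited so far: [45, 19, 12, 39, 11, 13, 34]
  queue [43, 3] -> pop 43, enqueue [none], visited so far: [45, 19, 12, 39, 11, 13, 34, 43]
  queue [3] -> pop 3, enqueue [none], visited so far: [45, 19, 12, 39, 11, 13, 34, 43, 3]
Result: [45, 19, 12, 39, 11, 13, 34, 43, 3]


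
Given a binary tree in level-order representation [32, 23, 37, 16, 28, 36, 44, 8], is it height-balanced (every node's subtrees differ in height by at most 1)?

Tree (level-order array): [32, 23, 37, 16, 28, 36, 44, 8]
Definition: a tree is height-balanced if, at every node, |h(left) - h(right)| <= 1 (empty subtree has height -1).
Bottom-up per-node check:
  node 8: h_left=-1, h_right=-1, diff=0 [OK], height=0
  node 16: h_left=0, h_right=-1, diff=1 [OK], height=1
  node 28: h_left=-1, h_right=-1, diff=0 [OK], height=0
  node 23: h_left=1, h_right=0, diff=1 [OK], height=2
  node 36: h_left=-1, h_right=-1, diff=0 [OK], height=0
  node 44: h_left=-1, h_right=-1, diff=0 [OK], height=0
  node 37: h_left=0, h_right=0, diff=0 [OK], height=1
  node 32: h_left=2, h_right=1, diff=1 [OK], height=3
All nodes satisfy the balance condition.
Result: Balanced


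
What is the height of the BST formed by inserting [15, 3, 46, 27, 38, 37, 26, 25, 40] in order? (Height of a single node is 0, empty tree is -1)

Insertion order: [15, 3, 46, 27, 38, 37, 26, 25, 40]
Tree (level-order array): [15, 3, 46, None, None, 27, None, 26, 38, 25, None, 37, 40]
Compute height bottom-up (empty subtree = -1):
  height(3) = 1 + max(-1, -1) = 0
  height(25) = 1 + max(-1, -1) = 0
  height(26) = 1 + max(0, -1) = 1
  height(37) = 1 + max(-1, -1) = 0
  height(40) = 1 + max(-1, -1) = 0
  height(38) = 1 + max(0, 0) = 1
  height(27) = 1 + max(1, 1) = 2
  height(46) = 1 + max(2, -1) = 3
  height(15) = 1 + max(0, 3) = 4
Height = 4


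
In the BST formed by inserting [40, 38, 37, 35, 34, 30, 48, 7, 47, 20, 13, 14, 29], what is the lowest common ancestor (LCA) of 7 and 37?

Tree insertion order: [40, 38, 37, 35, 34, 30, 48, 7, 47, 20, 13, 14, 29]
Tree (level-order array): [40, 38, 48, 37, None, 47, None, 35, None, None, None, 34, None, 30, None, 7, None, None, 20, 13, 29, None, 14]
In a BST, the LCA of p=7, q=37 is the first node v on the
root-to-leaf path with p <= v <= q (go left if both < v, right if both > v).
Walk from root:
  at 40: both 7 and 37 < 40, go left
  at 38: both 7 and 37 < 38, go left
  at 37: 7 <= 37 <= 37, this is the LCA
LCA = 37


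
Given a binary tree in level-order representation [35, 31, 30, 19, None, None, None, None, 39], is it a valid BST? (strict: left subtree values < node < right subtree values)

Level-order array: [35, 31, 30, 19, None, None, None, None, 39]
Validate using subtree bounds (lo, hi): at each node, require lo < value < hi,
then recurse left with hi=value and right with lo=value.
Preorder trace (stopping at first violation):
  at node 35 with bounds (-inf, +inf): OK
  at node 31 with bounds (-inf, 35): OK
  at node 19 with bounds (-inf, 31): OK
  at node 39 with bounds (19, 31): VIOLATION
Node 39 violates its bound: not (19 < 39 < 31).
Result: Not a valid BST


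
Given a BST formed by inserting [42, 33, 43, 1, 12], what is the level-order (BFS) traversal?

Tree insertion order: [42, 33, 43, 1, 12]
Tree (level-order array): [42, 33, 43, 1, None, None, None, None, 12]
BFS from the root, enqueuing left then right child of each popped node:
  queue [42] -> pop 42, enqueue [33, 43], visited so far: [42]
  queue [33, 43] -> pop 33, enqueue [1], visited so far: [42, 33]
  queue [43, 1] -> pop 43, enqueue [none], visited so far: [42, 33, 43]
  queue [1] -> pop 1, enqueue [12], visited so far: [42, 33, 43, 1]
  queue [12] -> pop 12, enqueue [none], visited so far: [42, 33, 43, 1, 12]
Result: [42, 33, 43, 1, 12]


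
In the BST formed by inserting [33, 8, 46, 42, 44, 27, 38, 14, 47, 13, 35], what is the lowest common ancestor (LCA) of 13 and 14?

Tree insertion order: [33, 8, 46, 42, 44, 27, 38, 14, 47, 13, 35]
Tree (level-order array): [33, 8, 46, None, 27, 42, 47, 14, None, 38, 44, None, None, 13, None, 35]
In a BST, the LCA of p=13, q=14 is the first node v on the
root-to-leaf path with p <= v <= q (go left if both < v, right if both > v).
Walk from root:
  at 33: both 13 and 14 < 33, go left
  at 8: both 13 and 14 > 8, go right
  at 27: both 13 and 14 < 27, go left
  at 14: 13 <= 14 <= 14, this is the LCA
LCA = 14


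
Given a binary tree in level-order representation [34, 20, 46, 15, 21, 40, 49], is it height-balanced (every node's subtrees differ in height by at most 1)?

Tree (level-order array): [34, 20, 46, 15, 21, 40, 49]
Definition: a tree is height-balanced if, at every node, |h(left) - h(right)| <= 1 (empty subtree has height -1).
Bottom-up per-node check:
  node 15: h_left=-1, h_right=-1, diff=0 [OK], height=0
  node 21: h_left=-1, h_right=-1, diff=0 [OK], height=0
  node 20: h_left=0, h_right=0, diff=0 [OK], height=1
  node 40: h_left=-1, h_right=-1, diff=0 [OK], height=0
  node 49: h_left=-1, h_right=-1, diff=0 [OK], height=0
  node 46: h_left=0, h_right=0, diff=0 [OK], height=1
  node 34: h_left=1, h_right=1, diff=0 [OK], height=2
All nodes satisfy the balance condition.
Result: Balanced


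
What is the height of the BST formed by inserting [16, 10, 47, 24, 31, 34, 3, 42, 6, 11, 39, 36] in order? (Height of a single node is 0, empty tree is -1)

Insertion order: [16, 10, 47, 24, 31, 34, 3, 42, 6, 11, 39, 36]
Tree (level-order array): [16, 10, 47, 3, 11, 24, None, None, 6, None, None, None, 31, None, None, None, 34, None, 42, 39, None, 36]
Compute height bottom-up (empty subtree = -1):
  height(6) = 1 + max(-1, -1) = 0
  height(3) = 1 + max(-1, 0) = 1
  height(11) = 1 + max(-1, -1) = 0
  height(10) = 1 + max(1, 0) = 2
  height(36) = 1 + max(-1, -1) = 0
  height(39) = 1 + max(0, -1) = 1
  height(42) = 1 + max(1, -1) = 2
  height(34) = 1 + max(-1, 2) = 3
  height(31) = 1 + max(-1, 3) = 4
  height(24) = 1 + max(-1, 4) = 5
  height(47) = 1 + max(5, -1) = 6
  height(16) = 1 + max(2, 6) = 7
Height = 7


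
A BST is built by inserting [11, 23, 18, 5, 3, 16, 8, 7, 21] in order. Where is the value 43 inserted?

Starting tree (level order): [11, 5, 23, 3, 8, 18, None, None, None, 7, None, 16, 21]
Insertion path: 11 -> 23
Result: insert 43 as right child of 23
Final tree (level order): [11, 5, 23, 3, 8, 18, 43, None, None, 7, None, 16, 21]


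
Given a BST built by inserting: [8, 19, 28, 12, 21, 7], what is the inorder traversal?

Tree insertion order: [8, 19, 28, 12, 21, 7]
Tree (level-order array): [8, 7, 19, None, None, 12, 28, None, None, 21]
Inorder traversal: [7, 8, 12, 19, 21, 28]


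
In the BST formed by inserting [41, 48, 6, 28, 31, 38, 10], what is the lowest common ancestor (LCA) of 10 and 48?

Tree insertion order: [41, 48, 6, 28, 31, 38, 10]
Tree (level-order array): [41, 6, 48, None, 28, None, None, 10, 31, None, None, None, 38]
In a BST, the LCA of p=10, q=48 is the first node v on the
root-to-leaf path with p <= v <= q (go left if both < v, right if both > v).
Walk from root:
  at 41: 10 <= 41 <= 48, this is the LCA
LCA = 41


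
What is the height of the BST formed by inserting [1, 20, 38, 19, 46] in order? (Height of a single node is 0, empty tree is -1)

Insertion order: [1, 20, 38, 19, 46]
Tree (level-order array): [1, None, 20, 19, 38, None, None, None, 46]
Compute height bottom-up (empty subtree = -1):
  height(19) = 1 + max(-1, -1) = 0
  height(46) = 1 + max(-1, -1) = 0
  height(38) = 1 + max(-1, 0) = 1
  height(20) = 1 + max(0, 1) = 2
  height(1) = 1 + max(-1, 2) = 3
Height = 3


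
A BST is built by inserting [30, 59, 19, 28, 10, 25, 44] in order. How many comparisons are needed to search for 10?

Search path for 10: 30 -> 19 -> 10
Found: True
Comparisons: 3


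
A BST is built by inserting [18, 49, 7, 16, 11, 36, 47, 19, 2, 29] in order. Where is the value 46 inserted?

Starting tree (level order): [18, 7, 49, 2, 16, 36, None, None, None, 11, None, 19, 47, None, None, None, 29]
Insertion path: 18 -> 49 -> 36 -> 47
Result: insert 46 as left child of 47
Final tree (level order): [18, 7, 49, 2, 16, 36, None, None, None, 11, None, 19, 47, None, None, None, 29, 46]


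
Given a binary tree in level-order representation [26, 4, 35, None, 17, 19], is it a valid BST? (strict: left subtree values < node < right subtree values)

Level-order array: [26, 4, 35, None, 17, 19]
Validate using subtree bounds (lo, hi): at each node, require lo < value < hi,
then recurse left with hi=value and right with lo=value.
Preorder trace (stopping at first violation):
  at node 26 with bounds (-inf, +inf): OK
  at node 4 with bounds (-inf, 26): OK
  at node 17 with bounds (4, 26): OK
  at node 35 with bounds (26, +inf): OK
  at node 19 with bounds (26, 35): VIOLATION
Node 19 violates its bound: not (26 < 19 < 35).
Result: Not a valid BST


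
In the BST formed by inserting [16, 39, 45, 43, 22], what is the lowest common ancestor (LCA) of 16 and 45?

Tree insertion order: [16, 39, 45, 43, 22]
Tree (level-order array): [16, None, 39, 22, 45, None, None, 43]
In a BST, the LCA of p=16, q=45 is the first node v on the
root-to-leaf path with p <= v <= q (go left if both < v, right if both > v).
Walk from root:
  at 16: 16 <= 16 <= 45, this is the LCA
LCA = 16


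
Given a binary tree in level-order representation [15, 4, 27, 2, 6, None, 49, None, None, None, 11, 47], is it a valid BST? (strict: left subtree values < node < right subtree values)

Level-order array: [15, 4, 27, 2, 6, None, 49, None, None, None, 11, 47]
Validate using subtree bounds (lo, hi): at each node, require lo < value < hi,
then recurse left with hi=value and right with lo=value.
Preorder trace (stopping at first violation):
  at node 15 with bounds (-inf, +inf): OK
  at node 4 with bounds (-inf, 15): OK
  at node 2 with bounds (-inf, 4): OK
  at node 6 with bounds (4, 15): OK
  at node 11 with bounds (6, 15): OK
  at node 27 with bounds (15, +inf): OK
  at node 49 with bounds (27, +inf): OK
  at node 47 with bounds (27, 49): OK
No violation found at any node.
Result: Valid BST


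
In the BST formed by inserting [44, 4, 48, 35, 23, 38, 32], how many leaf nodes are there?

Tree built from: [44, 4, 48, 35, 23, 38, 32]
Tree (level-order array): [44, 4, 48, None, 35, None, None, 23, 38, None, 32]
Rule: A leaf has 0 children.
Per-node child counts:
  node 44: 2 child(ren)
  node 4: 1 child(ren)
  node 35: 2 child(ren)
  node 23: 1 child(ren)
  node 32: 0 child(ren)
  node 38: 0 child(ren)
  node 48: 0 child(ren)
Matching nodes: [32, 38, 48]
Count of leaf nodes: 3


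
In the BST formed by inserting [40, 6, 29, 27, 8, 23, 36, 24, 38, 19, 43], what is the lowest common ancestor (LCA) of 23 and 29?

Tree insertion order: [40, 6, 29, 27, 8, 23, 36, 24, 38, 19, 43]
Tree (level-order array): [40, 6, 43, None, 29, None, None, 27, 36, 8, None, None, 38, None, 23, None, None, 19, 24]
In a BST, the LCA of p=23, q=29 is the first node v on the
root-to-leaf path with p <= v <= q (go left if both < v, right if both > v).
Walk from root:
  at 40: both 23 and 29 < 40, go left
  at 6: both 23 and 29 > 6, go right
  at 29: 23 <= 29 <= 29, this is the LCA
LCA = 29
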